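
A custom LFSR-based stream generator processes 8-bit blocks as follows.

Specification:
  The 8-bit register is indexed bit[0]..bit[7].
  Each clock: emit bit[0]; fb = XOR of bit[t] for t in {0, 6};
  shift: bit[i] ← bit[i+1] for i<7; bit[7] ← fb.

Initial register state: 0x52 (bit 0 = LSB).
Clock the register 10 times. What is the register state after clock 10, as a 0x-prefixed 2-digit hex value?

reg_0 = 0x52
clock 1: out=0, reg = 0xA9
clock 2: out=1, reg = 0xD4
clock 3: out=0, reg = 0xEA
clock 4: out=0, reg = 0xF5
clock 5: out=1, reg = 0x7A
clock 6: out=0, reg = 0xBD
clock 7: out=1, reg = 0xDE
clock 8: out=0, reg = 0xEF
clock 9: out=1, reg = 0x77
clock 10: out=1, reg = 0x3B

0x3B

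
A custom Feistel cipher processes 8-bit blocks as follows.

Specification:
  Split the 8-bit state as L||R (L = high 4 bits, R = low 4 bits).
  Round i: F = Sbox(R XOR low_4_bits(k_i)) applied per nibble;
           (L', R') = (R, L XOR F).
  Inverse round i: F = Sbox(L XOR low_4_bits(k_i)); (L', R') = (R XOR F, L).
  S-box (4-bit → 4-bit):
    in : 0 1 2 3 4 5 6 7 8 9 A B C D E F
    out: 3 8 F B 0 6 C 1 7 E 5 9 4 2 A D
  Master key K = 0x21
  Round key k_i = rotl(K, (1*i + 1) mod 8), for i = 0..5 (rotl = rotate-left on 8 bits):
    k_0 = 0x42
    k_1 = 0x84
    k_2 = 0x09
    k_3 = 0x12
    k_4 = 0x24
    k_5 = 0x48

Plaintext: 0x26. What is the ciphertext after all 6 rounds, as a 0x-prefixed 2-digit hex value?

s_0 = plaintext = 0x26
s_1 = Round(s_0, k_0) = 0x62
s_2 = Round(s_1, k_1) = 0x2A
s_3 = Round(s_2, k_2) = 0xA9
s_4 = Round(s_3, k_3) = 0x93
s_5 = Round(s_4, k_4) = 0x38
s_6 = Round(s_5, k_5) = 0x80

0x80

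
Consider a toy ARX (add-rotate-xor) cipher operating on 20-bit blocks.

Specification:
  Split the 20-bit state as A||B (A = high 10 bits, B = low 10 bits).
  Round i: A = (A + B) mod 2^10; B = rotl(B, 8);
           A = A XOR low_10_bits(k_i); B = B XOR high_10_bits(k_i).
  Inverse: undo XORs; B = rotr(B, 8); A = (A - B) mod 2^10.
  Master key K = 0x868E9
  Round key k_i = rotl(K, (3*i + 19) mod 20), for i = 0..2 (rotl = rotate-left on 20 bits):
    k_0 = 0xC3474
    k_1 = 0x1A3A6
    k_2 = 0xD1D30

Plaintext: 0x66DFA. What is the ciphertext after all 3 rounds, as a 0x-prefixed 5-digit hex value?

0xC5B8A

s_0 = plaintext = 0x66DFA
s_1 = Round(s_0, k_0) = 0xF8573
s_2 = Round(s_1, k_1) = 0xBCB34
s_3 = Round(s_2, k_2) = 0xC5B8A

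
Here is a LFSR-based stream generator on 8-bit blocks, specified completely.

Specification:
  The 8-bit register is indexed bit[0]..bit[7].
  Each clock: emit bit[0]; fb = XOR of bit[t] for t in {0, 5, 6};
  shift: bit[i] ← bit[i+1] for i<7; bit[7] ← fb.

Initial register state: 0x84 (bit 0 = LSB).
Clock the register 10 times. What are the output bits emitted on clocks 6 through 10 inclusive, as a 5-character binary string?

reg_0 = 0x84
clock 1: out=0, reg = 0x42
clock 2: out=0, reg = 0xA1
clock 3: out=1, reg = 0x50
clock 4: out=0, reg = 0xA8
clock 5: out=0, reg = 0xD4
clock 6: out=0, reg = 0xEA
clock 7: out=0, reg = 0x75
clock 8: out=1, reg = 0xBA
clock 9: out=0, reg = 0xDD
clock 10: out=1, reg = 0x6E

00101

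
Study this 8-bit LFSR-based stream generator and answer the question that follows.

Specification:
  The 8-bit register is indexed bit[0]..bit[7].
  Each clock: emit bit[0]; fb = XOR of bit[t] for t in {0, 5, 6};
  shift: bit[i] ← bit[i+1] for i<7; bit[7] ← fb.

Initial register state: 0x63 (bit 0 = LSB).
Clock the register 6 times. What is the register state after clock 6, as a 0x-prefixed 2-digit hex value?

0xF5

reg_0 = 0x63
clock 1: out=1, reg = 0xB1
clock 2: out=1, reg = 0x58
clock 3: out=0, reg = 0xAC
clock 4: out=0, reg = 0xD6
clock 5: out=0, reg = 0xEB
clock 6: out=1, reg = 0xF5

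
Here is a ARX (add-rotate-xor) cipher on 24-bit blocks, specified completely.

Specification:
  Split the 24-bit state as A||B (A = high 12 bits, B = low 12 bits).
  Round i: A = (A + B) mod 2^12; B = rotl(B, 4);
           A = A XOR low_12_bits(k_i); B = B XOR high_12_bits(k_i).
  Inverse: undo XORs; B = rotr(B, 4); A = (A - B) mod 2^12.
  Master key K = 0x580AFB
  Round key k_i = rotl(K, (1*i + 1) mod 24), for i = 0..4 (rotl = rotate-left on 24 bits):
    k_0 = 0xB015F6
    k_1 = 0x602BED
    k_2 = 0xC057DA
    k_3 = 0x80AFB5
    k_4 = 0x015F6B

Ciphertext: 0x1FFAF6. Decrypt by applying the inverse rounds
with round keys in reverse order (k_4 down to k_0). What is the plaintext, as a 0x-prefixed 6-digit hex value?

s_0 = ciphertext = 0x1FFAF6
s_1 = InvRound(s_0, k_4) = 0xAE63AE
s_2 = InvRound(s_1, k_3) = 0x0994BA
s_3 = InvRound(s_2, k_2) = 0x7B8F8B
s_4 = InvRound(s_3, k_1) = 0x2BD998
s_5 = InvRound(s_4, k_0) = 0xE22929

0xE22929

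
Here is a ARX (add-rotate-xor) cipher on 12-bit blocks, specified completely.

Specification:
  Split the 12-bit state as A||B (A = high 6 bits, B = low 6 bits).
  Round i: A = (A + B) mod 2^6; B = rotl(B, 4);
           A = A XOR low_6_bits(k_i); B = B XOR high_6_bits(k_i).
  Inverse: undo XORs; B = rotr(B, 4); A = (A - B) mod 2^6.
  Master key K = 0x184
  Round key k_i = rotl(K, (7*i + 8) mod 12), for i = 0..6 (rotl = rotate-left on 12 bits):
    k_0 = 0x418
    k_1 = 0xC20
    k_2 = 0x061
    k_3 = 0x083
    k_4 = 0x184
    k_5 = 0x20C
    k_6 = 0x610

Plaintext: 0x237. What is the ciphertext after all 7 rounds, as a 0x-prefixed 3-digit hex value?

s_0 = plaintext = 0x237
s_1 = Round(s_0, k_0) = 0x9ED
s_2 = Round(s_1, k_1) = 0xD2B
s_3 = Round(s_2, k_2) = 0xFBB
s_4 = Round(s_3, k_3) = 0xEBC
s_5 = Round(s_4, k_4) = 0xC89
s_6 = Round(s_5, k_5) = 0xDDA
s_7 = Round(s_6, k_6) = 0x07E

0x07E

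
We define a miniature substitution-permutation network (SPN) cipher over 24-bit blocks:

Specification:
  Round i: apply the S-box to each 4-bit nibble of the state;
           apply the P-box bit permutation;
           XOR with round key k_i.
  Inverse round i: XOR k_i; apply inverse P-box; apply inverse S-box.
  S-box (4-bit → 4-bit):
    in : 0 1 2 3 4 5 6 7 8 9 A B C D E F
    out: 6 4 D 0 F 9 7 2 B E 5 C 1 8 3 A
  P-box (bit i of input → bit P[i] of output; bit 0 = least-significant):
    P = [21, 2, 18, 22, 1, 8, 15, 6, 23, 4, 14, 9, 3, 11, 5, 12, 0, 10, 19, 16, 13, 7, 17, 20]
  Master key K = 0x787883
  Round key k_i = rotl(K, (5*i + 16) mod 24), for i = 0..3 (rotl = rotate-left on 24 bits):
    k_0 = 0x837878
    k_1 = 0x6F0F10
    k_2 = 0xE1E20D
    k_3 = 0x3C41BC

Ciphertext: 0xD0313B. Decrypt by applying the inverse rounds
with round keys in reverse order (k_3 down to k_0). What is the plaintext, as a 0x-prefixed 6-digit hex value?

s_0 = ciphertext = 0xD0313B
s_1 = InvRound(s_0, k_3) = 0xEADAC4
s_2 = InvRound(s_1, k_2) = 0x6283D3
s_3 = InvRound(s_2, k_1) = 0x747321
s_4 = InvRound(s_3, k_0) = 0xB5E8F2

0xB5E8F2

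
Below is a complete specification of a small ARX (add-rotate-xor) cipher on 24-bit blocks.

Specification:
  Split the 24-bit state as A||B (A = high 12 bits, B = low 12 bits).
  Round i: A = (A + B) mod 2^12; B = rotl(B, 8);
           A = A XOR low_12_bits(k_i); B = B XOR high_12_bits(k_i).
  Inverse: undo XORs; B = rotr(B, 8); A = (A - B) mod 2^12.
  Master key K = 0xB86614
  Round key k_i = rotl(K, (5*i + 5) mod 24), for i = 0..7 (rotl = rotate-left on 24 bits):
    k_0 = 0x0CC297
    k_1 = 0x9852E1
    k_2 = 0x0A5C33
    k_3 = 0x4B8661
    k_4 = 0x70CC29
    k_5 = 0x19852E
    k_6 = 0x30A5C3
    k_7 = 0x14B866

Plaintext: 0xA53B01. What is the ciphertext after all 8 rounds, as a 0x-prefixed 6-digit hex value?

0xA3927F

s_0 = plaintext = 0xA53B01
s_1 = Round(s_0, k_0) = 0x7C317C
s_2 = Round(s_1, k_1) = 0xBDE592
s_3 = Round(s_2, k_2) = 0xD432FC
s_4 = Round(s_3, k_3) = 0x65E897
s_5 = Round(s_4, k_4) = 0x2DC085
s_6 = Round(s_5, k_5) = 0x64F490
s_7 = Round(s_6, k_6) = 0xF1C343
s_8 = Round(s_7, k_7) = 0xA3927F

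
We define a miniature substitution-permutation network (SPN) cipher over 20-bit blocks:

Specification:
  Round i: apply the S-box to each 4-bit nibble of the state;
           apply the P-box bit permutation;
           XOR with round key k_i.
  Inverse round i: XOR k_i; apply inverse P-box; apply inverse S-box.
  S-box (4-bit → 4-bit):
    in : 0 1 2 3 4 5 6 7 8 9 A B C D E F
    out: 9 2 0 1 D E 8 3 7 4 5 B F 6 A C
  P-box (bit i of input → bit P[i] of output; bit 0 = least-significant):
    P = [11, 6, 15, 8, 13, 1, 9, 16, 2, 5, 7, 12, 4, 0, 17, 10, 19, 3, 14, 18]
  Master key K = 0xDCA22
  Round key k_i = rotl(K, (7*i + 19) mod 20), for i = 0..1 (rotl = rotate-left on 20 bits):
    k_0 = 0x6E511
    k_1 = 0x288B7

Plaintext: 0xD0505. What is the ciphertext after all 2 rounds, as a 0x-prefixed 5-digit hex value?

0xB18B8

s_0 = plaintext = 0xD0505
s_1 = Round(s_0, k_0) = 0x710E9
s_2 = Round(s_1, k_1) = 0xB18B8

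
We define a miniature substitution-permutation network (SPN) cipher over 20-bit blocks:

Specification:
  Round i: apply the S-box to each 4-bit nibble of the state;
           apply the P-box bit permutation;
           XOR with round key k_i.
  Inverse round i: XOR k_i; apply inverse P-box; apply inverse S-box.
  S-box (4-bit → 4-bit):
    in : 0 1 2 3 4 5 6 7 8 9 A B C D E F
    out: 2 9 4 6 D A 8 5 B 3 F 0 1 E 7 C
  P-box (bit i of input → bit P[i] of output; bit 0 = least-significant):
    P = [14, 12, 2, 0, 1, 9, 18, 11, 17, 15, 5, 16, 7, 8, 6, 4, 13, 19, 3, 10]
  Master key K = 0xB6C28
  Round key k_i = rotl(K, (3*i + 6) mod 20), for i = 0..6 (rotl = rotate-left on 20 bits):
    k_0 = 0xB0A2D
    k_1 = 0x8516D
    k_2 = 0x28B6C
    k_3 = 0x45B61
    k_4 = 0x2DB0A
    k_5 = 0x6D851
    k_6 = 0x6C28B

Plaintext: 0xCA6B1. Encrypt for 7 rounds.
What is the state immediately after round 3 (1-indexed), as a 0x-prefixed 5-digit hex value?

s_0 = plaintext = 0xCA6B1
s_1 = Round(s_0, k_0) = 0xA6BFC
s_2 = Round(s_1, k_1) = 0x43D75
s_3 = Round(s_2, k_2) = 0x73E07
s_4 = Round(s_3, k_3) = 0x6B80D
s_5 = Round(s_4, k_4) = 0x14D0F
s_6 = Round(s_5, k_5) = 0x77EA4
s_7 = Round(s_6, k_6) = 0x02864

0x73E07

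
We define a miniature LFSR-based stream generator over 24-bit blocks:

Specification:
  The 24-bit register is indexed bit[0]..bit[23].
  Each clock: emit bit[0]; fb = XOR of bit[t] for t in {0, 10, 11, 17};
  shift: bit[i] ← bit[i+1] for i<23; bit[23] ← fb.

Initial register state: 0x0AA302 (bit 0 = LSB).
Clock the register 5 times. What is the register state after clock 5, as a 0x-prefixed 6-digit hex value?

reg_0 = 0x0AA302
clock 1: out=0, reg = 0x855181
clock 2: out=1, reg = 0xC2A8C0
clock 3: out=0, reg = 0x615460
clock 4: out=0, reg = 0xB0AA30
clock 5: out=0, reg = 0xD85518

0xD85518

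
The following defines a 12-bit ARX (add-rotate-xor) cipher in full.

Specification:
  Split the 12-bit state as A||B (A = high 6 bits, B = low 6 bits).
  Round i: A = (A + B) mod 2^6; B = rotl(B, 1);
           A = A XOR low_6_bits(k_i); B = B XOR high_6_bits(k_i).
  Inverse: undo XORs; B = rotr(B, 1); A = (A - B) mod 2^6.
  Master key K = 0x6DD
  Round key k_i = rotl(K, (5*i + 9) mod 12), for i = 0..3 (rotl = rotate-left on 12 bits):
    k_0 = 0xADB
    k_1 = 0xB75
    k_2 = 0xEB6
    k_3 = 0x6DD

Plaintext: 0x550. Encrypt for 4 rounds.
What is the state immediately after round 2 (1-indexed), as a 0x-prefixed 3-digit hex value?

s_0 = plaintext = 0x550
s_1 = Round(s_0, k_0) = 0xF8B
s_2 = Round(s_1, k_1) = 0xF3B
s_3 = Round(s_2, k_2) = 0x04D
s_4 = Round(s_3, k_3) = 0x4C1

0xF3B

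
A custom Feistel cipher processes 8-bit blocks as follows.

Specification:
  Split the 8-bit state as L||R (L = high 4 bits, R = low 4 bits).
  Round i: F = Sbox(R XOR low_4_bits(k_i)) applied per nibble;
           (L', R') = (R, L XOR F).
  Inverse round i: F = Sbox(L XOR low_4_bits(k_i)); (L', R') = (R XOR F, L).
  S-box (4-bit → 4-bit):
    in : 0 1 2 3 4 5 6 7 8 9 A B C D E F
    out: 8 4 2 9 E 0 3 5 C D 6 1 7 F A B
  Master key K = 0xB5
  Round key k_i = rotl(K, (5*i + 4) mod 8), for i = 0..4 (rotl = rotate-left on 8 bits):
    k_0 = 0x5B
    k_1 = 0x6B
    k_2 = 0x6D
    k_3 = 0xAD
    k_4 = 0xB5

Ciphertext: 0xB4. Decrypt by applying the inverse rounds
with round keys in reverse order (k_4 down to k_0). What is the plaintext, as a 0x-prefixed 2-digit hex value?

0xC8

s_0 = ciphertext = 0xB4
s_1 = InvRound(s_0, k_4) = 0xEB
s_2 = InvRound(s_1, k_3) = 0x2E
s_3 = InvRound(s_2, k_2) = 0x52
s_4 = InvRound(s_3, k_1) = 0x85
s_5 = InvRound(s_4, k_0) = 0xC8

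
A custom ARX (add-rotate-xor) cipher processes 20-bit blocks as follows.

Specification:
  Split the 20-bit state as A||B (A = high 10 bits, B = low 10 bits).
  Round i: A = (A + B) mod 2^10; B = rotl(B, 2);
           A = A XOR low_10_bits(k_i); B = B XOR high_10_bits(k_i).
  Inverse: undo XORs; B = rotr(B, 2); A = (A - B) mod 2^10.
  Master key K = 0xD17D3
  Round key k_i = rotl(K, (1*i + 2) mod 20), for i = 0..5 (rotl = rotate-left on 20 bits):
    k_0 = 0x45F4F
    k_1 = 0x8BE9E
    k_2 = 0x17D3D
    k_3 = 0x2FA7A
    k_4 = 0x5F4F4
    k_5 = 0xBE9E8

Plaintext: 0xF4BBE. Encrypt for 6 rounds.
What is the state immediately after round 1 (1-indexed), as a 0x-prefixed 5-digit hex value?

0x37FEC

s_0 = plaintext = 0xF4BBE
s_1 = Round(s_0, k_0) = 0x37FEC
s_2 = Round(s_1, k_1) = 0x9559C
s_3 = Round(s_2, k_2) = 0xB322E
s_4 = Round(s_3, k_3) = 0xA0004
s_5 = Round(s_4, k_4) = 0x9C16D
s_6 = Round(s_5, k_5) = 0x8D74F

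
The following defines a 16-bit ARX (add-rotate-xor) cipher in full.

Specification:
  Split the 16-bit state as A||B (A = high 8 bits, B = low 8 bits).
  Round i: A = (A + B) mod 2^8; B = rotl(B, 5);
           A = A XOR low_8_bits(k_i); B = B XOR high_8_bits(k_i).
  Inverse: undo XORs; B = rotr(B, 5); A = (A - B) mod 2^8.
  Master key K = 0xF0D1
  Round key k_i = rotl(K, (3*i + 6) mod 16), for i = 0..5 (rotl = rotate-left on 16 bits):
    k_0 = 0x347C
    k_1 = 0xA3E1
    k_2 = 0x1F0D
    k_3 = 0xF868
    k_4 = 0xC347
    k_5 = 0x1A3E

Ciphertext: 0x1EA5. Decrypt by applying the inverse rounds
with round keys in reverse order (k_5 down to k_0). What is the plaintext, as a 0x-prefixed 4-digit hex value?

0x9AE7

s_0 = ciphertext = 0x1EA5
s_1 = InvRound(s_0, k_5) = 0x23FD
s_2 = InvRound(s_1, k_4) = 0x73F1
s_3 = InvRound(s_2, k_3) = 0xD348
s_4 = InvRound(s_3, k_2) = 0x24BA
s_5 = InvRound(s_4, k_1) = 0xFDC8
s_6 = InvRound(s_5, k_0) = 0x9AE7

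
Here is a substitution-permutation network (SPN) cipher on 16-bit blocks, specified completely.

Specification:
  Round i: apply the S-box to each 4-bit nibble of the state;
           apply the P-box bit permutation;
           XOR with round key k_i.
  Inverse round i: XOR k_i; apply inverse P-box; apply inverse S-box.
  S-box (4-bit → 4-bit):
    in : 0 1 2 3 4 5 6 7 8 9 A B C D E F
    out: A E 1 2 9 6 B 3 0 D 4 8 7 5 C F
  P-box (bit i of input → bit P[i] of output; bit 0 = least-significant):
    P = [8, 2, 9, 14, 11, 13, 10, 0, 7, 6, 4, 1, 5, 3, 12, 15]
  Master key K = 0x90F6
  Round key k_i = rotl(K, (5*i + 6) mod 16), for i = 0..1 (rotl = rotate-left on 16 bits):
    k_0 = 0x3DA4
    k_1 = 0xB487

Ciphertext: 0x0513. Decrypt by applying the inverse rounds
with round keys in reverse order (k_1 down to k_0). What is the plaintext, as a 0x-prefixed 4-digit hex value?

s_0 = ciphertext = 0x0513
s_1 = InvRound(s_0, k_1) = 0xED37
s_2 = InvRound(s_1, k_0) = 0xE9BB

0xE9BB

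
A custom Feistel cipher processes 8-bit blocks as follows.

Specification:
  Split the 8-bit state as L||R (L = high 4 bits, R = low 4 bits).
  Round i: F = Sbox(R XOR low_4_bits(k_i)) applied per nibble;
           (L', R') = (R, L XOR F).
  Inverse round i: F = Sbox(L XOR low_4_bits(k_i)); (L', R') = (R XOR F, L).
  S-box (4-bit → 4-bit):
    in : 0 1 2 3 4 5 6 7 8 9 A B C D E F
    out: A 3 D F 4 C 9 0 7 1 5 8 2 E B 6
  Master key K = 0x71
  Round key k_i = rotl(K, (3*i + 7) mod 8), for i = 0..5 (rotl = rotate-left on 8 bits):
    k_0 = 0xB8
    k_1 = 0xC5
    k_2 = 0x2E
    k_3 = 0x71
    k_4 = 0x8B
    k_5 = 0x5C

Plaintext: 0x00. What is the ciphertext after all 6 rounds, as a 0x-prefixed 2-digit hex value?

s_0 = plaintext = 0x00
s_1 = Round(s_0, k_0) = 0x07
s_2 = Round(s_1, k_1) = 0x7D
s_3 = Round(s_2, k_2) = 0xD8
s_4 = Round(s_3, k_3) = 0x8C
s_5 = Round(s_4, k_4) = 0xC8
s_6 = Round(s_5, k_5) = 0x88

0x88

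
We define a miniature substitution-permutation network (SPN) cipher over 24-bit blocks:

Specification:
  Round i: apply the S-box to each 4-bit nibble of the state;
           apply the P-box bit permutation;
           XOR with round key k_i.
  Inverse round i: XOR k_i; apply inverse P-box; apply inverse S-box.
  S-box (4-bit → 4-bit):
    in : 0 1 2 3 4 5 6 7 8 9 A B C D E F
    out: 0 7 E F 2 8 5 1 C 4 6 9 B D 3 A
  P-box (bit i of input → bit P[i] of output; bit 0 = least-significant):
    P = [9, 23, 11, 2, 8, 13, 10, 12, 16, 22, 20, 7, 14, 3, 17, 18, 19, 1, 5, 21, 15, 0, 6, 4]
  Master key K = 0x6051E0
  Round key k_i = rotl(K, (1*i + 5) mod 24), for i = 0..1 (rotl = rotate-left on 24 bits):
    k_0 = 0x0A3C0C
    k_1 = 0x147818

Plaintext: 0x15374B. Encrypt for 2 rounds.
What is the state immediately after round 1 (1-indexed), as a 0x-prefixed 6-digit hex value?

0x2DDE41

s_0 = plaintext = 0x15374B
s_1 = Round(s_0, k_0) = 0x2DDE41
s_2 = Round(s_1, k_1) = 0xFB1269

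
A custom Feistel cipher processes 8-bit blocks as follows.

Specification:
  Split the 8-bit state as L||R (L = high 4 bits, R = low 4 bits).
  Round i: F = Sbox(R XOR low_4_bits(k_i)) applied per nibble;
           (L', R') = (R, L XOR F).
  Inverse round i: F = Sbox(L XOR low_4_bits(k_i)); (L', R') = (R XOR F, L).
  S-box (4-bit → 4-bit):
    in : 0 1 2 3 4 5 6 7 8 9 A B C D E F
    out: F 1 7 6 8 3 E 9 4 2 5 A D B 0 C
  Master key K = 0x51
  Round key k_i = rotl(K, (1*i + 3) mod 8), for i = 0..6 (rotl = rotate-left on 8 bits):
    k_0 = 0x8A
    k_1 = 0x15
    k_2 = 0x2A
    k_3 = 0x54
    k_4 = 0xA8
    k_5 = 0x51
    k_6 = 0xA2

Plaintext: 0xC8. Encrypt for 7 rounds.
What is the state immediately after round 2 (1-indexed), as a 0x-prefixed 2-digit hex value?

s_0 = plaintext = 0xC8
s_1 = Round(s_0, k_0) = 0x8B
s_2 = Round(s_1, k_1) = 0xB8
s_3 = Round(s_2, k_2) = 0x8C
s_4 = Round(s_3, k_3) = 0xCC
s_5 = Round(s_4, k_4) = 0xC4
s_6 = Round(s_5, k_5) = 0x4F
s_7 = Round(s_6, k_6) = 0xFF

0xB8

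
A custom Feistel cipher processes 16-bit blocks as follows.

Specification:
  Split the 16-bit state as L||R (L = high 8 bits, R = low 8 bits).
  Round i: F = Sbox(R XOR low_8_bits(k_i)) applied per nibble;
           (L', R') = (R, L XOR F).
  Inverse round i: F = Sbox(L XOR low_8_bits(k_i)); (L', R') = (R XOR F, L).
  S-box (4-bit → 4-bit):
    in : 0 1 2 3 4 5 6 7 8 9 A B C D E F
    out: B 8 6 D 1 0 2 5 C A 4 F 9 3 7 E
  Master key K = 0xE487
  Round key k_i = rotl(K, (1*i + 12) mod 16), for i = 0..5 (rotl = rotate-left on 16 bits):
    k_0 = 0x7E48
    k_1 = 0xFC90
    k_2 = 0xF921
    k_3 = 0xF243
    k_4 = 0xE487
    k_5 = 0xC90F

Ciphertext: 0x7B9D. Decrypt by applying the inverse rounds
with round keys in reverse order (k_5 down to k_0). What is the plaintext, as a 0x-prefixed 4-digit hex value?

s_0 = ciphertext = 0x7B9D
s_1 = InvRound(s_0, k_5) = 0xCC7B
s_2 = InvRound(s_1, k_4) = 0x64CC
s_3 = InvRound(s_2, k_3) = 0xA964
s_4 = InvRound(s_3, k_2) = 0xA8A9
s_5 = InvRound(s_4, k_1) = 0x75A8
s_6 = InvRound(s_5, k_0) = 0x7B75

0x7B75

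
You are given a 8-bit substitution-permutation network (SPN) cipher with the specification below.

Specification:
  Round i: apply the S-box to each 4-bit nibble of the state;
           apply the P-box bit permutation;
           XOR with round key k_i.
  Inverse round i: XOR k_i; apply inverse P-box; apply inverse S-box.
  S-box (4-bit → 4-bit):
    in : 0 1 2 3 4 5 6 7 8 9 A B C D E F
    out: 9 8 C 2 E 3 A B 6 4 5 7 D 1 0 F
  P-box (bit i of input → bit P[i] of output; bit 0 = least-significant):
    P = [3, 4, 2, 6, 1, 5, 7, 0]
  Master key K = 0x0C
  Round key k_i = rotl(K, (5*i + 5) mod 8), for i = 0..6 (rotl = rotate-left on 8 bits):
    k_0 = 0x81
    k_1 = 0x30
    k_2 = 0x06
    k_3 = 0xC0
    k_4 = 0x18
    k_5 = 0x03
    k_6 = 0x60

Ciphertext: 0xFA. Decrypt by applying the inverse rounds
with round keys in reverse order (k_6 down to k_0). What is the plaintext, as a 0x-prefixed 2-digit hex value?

s_0 = ciphertext = 0xFA
s_1 = InvRound(s_0, k_6) = 0xA5
s_2 = InvRound(s_1, k_5) = 0xB9
s_3 = InvRound(s_2, k_4) = 0x4E
s_4 = InvRound(s_3, k_3) = 0xAA
s_5 = InvRound(s_4, k_2) = 0x8A
s_6 = InvRound(s_5, k_1) = 0xB5
s_7 = InvRound(s_6, k_0) = 0x38

0x38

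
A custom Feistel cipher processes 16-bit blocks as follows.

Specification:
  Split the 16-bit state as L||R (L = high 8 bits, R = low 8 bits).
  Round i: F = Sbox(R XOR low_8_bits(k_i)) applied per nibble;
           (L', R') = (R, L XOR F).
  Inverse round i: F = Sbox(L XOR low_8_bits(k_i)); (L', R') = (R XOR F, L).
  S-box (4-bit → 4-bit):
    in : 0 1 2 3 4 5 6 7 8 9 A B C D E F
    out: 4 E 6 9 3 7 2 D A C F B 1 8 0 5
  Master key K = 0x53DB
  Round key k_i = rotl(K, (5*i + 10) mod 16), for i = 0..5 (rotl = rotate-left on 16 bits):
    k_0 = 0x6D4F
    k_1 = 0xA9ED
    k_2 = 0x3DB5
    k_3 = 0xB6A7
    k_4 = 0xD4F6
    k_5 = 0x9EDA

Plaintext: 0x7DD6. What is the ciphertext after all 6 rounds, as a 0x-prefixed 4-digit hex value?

0x10EC

s_0 = plaintext = 0x7DD6
s_1 = Round(s_0, k_0) = 0xD6B1
s_2 = Round(s_1, k_1) = 0xB1A7
s_3 = Round(s_2, k_2) = 0xA757
s_4 = Round(s_3, k_3) = 0x57F3
s_5 = Round(s_4, k_4) = 0xF310
s_6 = Round(s_5, k_5) = 0x10EC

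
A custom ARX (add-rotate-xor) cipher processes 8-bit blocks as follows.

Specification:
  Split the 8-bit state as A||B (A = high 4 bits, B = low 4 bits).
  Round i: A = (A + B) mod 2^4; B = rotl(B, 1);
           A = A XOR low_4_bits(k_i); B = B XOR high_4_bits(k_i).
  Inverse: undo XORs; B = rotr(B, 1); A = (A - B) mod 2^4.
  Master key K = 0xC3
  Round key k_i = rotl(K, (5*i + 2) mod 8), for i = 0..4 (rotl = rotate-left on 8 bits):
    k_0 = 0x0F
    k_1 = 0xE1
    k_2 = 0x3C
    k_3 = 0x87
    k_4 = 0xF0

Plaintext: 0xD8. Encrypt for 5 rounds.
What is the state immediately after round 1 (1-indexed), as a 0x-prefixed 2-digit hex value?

s_0 = plaintext = 0xD8
s_1 = Round(s_0, k_0) = 0xA1
s_2 = Round(s_1, k_1) = 0xAC
s_3 = Round(s_2, k_2) = 0xAA
s_4 = Round(s_3, k_3) = 0x3D
s_5 = Round(s_4, k_4) = 0x04

0xA1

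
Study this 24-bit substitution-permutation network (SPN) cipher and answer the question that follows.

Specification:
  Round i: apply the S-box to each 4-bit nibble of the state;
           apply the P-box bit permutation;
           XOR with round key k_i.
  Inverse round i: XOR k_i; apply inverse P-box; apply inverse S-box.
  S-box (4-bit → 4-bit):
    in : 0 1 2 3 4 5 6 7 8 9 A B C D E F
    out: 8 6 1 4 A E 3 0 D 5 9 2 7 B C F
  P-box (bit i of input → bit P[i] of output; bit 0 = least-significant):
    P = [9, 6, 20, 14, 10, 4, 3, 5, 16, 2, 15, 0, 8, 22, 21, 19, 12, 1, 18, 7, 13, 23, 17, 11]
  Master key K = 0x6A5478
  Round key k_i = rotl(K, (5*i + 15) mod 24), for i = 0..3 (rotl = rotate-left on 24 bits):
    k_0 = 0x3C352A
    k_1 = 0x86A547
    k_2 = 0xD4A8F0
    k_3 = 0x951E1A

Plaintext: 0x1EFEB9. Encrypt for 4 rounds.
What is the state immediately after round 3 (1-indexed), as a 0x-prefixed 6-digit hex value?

0x60216F

s_0 = plaintext = 0x1EFEB9
s_1 = Round(s_0, k_0) = 0xC2B6BB
s_2 = Round(s_1, k_1) = 0x459513
s_3 = Round(s_2, k_2) = 0x60216F
s_4 = Round(s_3, k_3) = 0x05F9CE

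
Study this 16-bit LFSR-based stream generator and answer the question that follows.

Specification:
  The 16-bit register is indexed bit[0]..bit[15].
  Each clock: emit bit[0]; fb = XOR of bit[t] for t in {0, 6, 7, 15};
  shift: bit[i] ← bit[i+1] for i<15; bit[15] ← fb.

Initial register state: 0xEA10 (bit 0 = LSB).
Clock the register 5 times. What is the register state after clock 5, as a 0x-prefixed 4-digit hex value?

0xDF50

reg_0 = 0xEA10
clock 1: out=0, reg = 0xF508
clock 2: out=0, reg = 0xFA84
clock 3: out=0, reg = 0x7D42
clock 4: out=0, reg = 0xBEA1
clock 5: out=1, reg = 0xDF50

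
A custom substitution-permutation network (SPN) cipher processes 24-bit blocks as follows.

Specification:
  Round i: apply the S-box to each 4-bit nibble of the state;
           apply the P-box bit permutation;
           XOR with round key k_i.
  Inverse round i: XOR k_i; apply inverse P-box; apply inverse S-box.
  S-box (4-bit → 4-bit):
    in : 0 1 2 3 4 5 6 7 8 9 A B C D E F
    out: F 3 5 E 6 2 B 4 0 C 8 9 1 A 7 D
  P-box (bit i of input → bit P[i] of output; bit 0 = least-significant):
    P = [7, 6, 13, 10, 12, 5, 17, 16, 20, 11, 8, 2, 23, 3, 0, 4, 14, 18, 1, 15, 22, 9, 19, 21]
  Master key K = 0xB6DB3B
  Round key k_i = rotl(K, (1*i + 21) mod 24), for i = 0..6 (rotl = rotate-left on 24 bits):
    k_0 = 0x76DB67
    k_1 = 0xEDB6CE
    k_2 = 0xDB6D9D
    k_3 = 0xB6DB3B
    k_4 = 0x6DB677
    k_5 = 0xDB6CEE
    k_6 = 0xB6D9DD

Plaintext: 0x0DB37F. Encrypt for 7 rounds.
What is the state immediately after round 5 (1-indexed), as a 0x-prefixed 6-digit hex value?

0x996B16

s_0 = plaintext = 0x0DB37F
s_1 = Round(s_0, k_0) = 0x9874F3
s_2 = Round(s_1, k_1) = 0xC68B8F
s_3 = Round(s_2, k_2) = 0x8F8919
s_4 = Round(s_3, k_3) = 0xB62E1D
s_5 = Round(s_4, k_4) = 0x996B16
s_6 = Round(s_5, k_5) = 0x63F810
s_7 = Round(s_6, k_6) = 0x526F2E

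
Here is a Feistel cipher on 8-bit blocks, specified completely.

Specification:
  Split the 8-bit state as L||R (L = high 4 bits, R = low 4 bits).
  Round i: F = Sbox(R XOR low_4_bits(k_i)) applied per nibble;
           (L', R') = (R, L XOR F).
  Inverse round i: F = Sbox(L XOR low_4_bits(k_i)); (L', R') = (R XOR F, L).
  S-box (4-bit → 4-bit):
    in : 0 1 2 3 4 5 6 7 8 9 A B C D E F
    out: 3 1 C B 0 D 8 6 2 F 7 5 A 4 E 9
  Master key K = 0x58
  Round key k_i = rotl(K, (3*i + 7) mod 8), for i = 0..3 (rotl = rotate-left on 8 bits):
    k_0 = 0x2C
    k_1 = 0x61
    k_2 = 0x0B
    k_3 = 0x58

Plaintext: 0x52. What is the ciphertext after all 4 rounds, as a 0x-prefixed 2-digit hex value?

s_0 = plaintext = 0x52
s_1 = Round(s_0, k_0) = 0x2B
s_2 = Round(s_1, k_1) = 0xB5
s_3 = Round(s_2, k_2) = 0x55
s_4 = Round(s_3, k_3) = 0x51

0x51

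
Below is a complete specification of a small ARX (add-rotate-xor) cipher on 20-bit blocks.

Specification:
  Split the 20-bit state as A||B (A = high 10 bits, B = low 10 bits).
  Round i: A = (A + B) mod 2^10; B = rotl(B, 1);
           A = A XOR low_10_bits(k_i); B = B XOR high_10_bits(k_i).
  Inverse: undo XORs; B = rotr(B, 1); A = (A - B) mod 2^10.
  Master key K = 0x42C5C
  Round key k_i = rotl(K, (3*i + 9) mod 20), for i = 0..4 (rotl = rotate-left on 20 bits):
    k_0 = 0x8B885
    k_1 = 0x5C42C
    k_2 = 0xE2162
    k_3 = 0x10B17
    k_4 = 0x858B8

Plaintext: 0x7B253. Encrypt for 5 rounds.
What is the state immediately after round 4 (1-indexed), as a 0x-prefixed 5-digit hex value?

s_0 = plaintext = 0x7B253
s_1 = Round(s_0, k_0) = 0x2EA89
s_2 = Round(s_1, k_1) = 0xDBC62
s_3 = Round(s_2, k_2) = 0xACF4C
s_4 = Round(s_3, k_3) = 0xBA2DB
s_5 = Round(s_4, k_4) = 0x5EFA1

0xBA2DB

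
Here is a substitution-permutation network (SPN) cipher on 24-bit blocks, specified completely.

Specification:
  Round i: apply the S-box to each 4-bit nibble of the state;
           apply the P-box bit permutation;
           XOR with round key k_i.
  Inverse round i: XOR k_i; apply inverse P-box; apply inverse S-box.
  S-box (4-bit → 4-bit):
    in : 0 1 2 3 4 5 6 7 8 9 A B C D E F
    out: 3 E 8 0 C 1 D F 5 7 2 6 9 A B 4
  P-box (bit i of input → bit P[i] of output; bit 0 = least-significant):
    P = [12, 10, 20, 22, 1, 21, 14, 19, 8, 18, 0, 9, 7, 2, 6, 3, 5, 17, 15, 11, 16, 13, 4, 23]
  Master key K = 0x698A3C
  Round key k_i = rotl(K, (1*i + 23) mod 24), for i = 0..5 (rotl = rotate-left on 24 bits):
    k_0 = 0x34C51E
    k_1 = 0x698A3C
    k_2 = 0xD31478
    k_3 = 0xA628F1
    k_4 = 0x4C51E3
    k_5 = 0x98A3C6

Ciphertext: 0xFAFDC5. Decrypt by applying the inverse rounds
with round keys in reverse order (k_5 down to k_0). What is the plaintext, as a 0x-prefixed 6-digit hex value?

s_0 = ciphertext = 0xFAFDC5
s_1 = InvRound(s_0, k_5) = 0x3D349E
s_2 = InvRound(s_1, k_4) = 0x9518B1
s_3 = InvRound(s_2, k_3) = 0x0AF3A8
s_4 = InvRound(s_3, k_2) = 0x7F8C41
s_5 = InvRound(s_4, k_1) = 0xF0113B
s_6 = InvRound(s_5, k_0) = 0x28ABFE

0x28ABFE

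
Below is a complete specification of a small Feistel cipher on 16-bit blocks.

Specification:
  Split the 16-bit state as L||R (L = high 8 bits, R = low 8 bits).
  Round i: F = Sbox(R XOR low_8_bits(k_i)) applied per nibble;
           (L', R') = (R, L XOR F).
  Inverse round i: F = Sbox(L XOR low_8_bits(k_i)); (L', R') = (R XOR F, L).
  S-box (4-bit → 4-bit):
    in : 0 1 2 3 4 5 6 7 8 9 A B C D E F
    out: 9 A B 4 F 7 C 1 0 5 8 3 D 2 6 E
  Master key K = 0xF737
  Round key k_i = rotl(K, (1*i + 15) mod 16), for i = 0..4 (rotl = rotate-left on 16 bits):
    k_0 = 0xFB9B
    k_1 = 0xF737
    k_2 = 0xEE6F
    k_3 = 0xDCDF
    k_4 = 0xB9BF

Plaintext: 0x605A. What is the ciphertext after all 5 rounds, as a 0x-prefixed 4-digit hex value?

0xE78B

s_0 = plaintext = 0x605A
s_1 = Round(s_0, k_0) = 0x5ABA
s_2 = Round(s_1, k_1) = 0xBA58
s_3 = Round(s_2, k_2) = 0x58FB
s_4 = Round(s_3, k_3) = 0xFBE7
s_5 = Round(s_4, k_4) = 0xE78B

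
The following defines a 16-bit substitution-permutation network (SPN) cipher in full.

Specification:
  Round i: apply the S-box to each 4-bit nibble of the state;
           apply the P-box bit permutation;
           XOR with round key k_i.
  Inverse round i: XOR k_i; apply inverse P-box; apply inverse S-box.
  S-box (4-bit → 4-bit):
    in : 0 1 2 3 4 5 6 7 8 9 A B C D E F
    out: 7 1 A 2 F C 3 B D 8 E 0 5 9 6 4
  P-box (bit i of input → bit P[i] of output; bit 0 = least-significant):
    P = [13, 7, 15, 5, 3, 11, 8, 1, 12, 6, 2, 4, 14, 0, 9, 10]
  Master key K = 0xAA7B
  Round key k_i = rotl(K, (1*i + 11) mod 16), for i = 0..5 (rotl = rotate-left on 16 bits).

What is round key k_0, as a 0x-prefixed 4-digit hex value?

0xDD53

K = 0xAA7B
k_0 = rotl(K, (1*0+11) mod 16) = rotl(K, 11) = 0xDD53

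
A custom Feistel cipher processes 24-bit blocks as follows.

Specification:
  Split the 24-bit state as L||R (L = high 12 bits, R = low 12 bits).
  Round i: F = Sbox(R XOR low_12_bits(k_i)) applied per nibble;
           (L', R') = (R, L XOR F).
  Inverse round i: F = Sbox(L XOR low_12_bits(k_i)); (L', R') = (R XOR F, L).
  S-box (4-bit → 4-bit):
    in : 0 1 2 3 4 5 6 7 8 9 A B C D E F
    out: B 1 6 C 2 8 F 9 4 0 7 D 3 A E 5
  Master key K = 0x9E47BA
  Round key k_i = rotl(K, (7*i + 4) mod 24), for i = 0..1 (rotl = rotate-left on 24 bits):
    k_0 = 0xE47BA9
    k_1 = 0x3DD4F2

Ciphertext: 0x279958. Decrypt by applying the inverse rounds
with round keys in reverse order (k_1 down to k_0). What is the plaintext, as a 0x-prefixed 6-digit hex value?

s_0 = ciphertext = 0x279958
s_1 = InvRound(s_0, k_1) = 0x615279
s_2 = InvRound(s_1, k_0) = 0x8AA615

0x8AA615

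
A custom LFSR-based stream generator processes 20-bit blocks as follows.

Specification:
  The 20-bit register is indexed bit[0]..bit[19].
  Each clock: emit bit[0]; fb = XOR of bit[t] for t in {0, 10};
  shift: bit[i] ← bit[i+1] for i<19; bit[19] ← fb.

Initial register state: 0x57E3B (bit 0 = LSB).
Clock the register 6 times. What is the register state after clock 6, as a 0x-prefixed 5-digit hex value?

0x915F8

reg_0 = 0x57E3B
clock 1: out=1, reg = 0x2BF1D
clock 2: out=1, reg = 0x15F8E
clock 3: out=0, reg = 0x8AFC7
clock 4: out=1, reg = 0x457E3
clock 5: out=1, reg = 0x22BF1
clock 6: out=1, reg = 0x915F8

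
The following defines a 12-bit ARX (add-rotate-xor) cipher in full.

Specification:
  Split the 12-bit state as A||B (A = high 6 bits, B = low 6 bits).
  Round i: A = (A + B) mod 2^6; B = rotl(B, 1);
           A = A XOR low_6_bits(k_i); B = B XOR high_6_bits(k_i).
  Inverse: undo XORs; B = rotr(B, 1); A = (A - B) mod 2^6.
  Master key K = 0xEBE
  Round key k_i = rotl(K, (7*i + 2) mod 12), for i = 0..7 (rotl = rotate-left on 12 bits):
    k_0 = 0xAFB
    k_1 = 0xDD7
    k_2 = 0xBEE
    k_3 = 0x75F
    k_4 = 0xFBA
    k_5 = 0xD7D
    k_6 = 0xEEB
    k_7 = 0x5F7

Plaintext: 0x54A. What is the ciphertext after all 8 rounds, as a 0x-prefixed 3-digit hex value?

s_0 = plaintext = 0x54A
s_1 = Round(s_0, k_0) = 0x93F
s_2 = Round(s_1, k_1) = 0xD08
s_3 = Round(s_2, k_2) = 0x4BF
s_4 = Round(s_3, k_3) = 0x3A2
s_5 = Round(s_4, k_4) = 0x2BB
s_6 = Round(s_5, k_5) = 0xE02
s_7 = Round(s_6, k_6) = 0x47F
s_8 = Round(s_7, k_7) = 0x9E8

0x9E8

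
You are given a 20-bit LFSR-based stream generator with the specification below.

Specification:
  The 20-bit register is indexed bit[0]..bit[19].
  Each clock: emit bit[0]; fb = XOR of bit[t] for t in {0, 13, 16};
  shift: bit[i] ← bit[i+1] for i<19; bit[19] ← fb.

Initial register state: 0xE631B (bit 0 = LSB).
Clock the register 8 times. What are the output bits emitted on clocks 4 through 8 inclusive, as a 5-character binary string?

11000

reg_0 = 0xE631B
clock 1: out=1, reg = 0x7318D
clock 2: out=1, reg = 0xB98C6
clock 3: out=0, reg = 0xDCC63
clock 4: out=1, reg = 0x6E631
clock 5: out=1, reg = 0x37318
clock 6: out=0, reg = 0x1B98C
clock 7: out=0, reg = 0x0DCC6
clock 8: out=0, reg = 0x06E63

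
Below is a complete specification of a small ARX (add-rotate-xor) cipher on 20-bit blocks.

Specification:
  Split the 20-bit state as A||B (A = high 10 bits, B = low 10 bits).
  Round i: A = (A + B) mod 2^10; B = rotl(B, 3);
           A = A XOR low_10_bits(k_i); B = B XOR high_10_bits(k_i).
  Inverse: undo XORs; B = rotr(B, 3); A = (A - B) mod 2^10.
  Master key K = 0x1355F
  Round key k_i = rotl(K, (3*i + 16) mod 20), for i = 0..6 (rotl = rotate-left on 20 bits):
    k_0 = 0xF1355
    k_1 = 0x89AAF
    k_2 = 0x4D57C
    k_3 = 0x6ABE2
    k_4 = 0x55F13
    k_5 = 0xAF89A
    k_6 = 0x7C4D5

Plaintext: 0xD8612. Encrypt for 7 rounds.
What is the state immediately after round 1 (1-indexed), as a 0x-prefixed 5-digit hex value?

0x89B50

s_0 = plaintext = 0xD8612
s_1 = Round(s_0, k_0) = 0x89B50
s_2 = Round(s_1, k_1) = 0xF64A0
s_3 = Round(s_2, k_2) = 0x41434
s_4 = Round(s_3, k_3) = 0xB6C0A
s_5 = Round(s_4, k_4) = 0x7D907
s_6 = Round(s_5, k_5) = 0x99E84
s_7 = Round(s_6, k_6) = 0x0F9D4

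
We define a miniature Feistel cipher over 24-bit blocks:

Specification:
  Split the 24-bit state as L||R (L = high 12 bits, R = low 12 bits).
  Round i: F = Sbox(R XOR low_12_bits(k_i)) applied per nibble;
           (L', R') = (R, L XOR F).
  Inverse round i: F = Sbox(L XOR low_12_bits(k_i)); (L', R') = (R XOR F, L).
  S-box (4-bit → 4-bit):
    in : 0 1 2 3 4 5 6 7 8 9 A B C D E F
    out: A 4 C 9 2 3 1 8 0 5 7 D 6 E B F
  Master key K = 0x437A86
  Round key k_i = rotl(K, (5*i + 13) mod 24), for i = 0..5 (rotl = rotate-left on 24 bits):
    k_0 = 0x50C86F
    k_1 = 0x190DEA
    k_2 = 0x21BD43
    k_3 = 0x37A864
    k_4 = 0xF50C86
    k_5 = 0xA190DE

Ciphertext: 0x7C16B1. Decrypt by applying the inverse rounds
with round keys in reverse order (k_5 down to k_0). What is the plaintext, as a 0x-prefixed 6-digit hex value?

0x19A3F7

s_0 = ciphertext = 0x7C16B1
s_1 = InvRound(s_0, k_5) = 0xEFE7C1
s_2 = InvRound(s_1, k_4) = 0xB41EFE
s_3 = InvRound(s_2, k_3) = 0x73DB41
s_4 = InvRound(s_3, k_2) = 0xCCA73D
s_5 = InvRound(s_4, k_1) = 0x3F7CCA
s_6 = InvRound(s_5, k_0) = 0x19A3F7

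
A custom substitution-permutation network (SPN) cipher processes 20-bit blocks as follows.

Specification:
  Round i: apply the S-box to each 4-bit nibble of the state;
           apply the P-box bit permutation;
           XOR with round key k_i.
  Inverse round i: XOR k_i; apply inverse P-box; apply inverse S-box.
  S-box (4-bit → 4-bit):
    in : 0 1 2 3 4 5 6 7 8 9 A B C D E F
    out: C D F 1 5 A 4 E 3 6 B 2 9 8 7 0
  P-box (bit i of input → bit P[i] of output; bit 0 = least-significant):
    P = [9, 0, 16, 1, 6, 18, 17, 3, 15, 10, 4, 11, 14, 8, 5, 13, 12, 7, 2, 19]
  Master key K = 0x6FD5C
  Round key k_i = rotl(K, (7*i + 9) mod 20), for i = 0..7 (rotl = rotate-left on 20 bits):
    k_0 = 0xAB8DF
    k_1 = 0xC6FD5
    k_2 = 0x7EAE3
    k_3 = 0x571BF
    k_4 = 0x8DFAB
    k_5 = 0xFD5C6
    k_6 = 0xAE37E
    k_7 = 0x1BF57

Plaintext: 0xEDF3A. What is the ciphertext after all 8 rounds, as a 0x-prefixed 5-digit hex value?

0xC9269

s_0 = plaintext = 0xEDF3A
s_1 = Round(s_0, k_0) = 0xA8A18
s_2 = Round(s_1, k_1) = 0x6B01C
s_3 = Round(s_2, k_2) = 0x5E1BD
s_4 = Round(s_3, k_3) = 0x9B80D
s_5 = Round(s_4, k_4) = 0xA5A25
s_6 = Round(s_5, k_5) = 0x1680D
s_7 = Round(s_6, k_6) = 0x07750
s_8 = Round(s_7, k_7) = 0xC9269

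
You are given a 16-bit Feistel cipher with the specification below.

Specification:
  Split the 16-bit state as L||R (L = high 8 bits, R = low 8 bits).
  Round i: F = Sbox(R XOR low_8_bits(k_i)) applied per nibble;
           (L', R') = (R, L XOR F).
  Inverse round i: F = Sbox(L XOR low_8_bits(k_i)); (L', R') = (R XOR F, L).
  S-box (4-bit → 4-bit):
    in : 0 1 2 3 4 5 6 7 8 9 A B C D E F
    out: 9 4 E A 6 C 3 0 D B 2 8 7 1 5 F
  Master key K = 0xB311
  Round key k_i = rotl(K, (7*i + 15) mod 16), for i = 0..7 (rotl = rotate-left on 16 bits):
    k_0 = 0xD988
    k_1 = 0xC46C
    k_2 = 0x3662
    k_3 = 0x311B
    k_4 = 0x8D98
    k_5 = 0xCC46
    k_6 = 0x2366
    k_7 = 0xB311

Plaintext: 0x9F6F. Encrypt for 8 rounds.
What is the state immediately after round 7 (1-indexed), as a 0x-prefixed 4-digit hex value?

0xD7A3

s_0 = plaintext = 0x9F6F
s_1 = Round(s_0, k_0) = 0x6FCF
s_2 = Round(s_1, k_1) = 0xCF45
s_3 = Round(s_2, k_2) = 0x452F
s_4 = Round(s_3, k_3) = 0x2FE3
s_5 = Round(s_4, k_4) = 0xE327
s_6 = Round(s_5, k_5) = 0x27D7
s_7 = Round(s_6, k_6) = 0xD7A3
s_8 = Round(s_7, k_7) = 0xA359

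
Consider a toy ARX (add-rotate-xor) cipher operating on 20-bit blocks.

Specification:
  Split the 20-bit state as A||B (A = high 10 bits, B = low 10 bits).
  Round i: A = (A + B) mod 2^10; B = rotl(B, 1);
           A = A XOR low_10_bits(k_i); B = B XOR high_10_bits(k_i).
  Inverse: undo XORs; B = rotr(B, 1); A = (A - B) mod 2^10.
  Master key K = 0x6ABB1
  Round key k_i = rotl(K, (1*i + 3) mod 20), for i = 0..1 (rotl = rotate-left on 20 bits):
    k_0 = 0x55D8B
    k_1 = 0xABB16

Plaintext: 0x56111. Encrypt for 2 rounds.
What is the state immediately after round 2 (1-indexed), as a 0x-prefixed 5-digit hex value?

0x10445

s_0 = plaintext = 0x56111
s_1 = Round(s_0, k_0) = 0xF8B75
s_2 = Round(s_1, k_1) = 0x10445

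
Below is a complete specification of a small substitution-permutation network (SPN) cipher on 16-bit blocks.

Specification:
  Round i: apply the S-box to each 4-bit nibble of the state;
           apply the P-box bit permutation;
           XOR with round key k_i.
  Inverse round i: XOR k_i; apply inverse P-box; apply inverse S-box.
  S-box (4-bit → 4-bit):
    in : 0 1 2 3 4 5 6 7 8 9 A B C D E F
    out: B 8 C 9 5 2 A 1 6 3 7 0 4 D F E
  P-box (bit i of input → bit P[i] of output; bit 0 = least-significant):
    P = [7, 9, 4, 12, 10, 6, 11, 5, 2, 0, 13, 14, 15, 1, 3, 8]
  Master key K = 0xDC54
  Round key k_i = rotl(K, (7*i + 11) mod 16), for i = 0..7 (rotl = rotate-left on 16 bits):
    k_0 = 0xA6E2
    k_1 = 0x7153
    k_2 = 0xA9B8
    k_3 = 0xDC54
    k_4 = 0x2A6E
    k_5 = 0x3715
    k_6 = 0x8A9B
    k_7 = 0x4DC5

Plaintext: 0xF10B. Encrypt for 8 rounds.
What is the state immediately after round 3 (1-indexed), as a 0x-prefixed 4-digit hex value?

0x9D4D

s_0 = plaintext = 0xF10B
s_1 = Round(s_0, k_0) = 0xE388
s_2 = Round(s_1, k_1) = 0xBA0D
s_3 = Round(s_2, k_2) = 0x9D4D
s_4 = Round(s_3, k_3) = 0x20C2
s_5 = Round(s_4, k_4) = 0x7373
s_6 = Round(s_5, k_5) = 0xE391
s_7 = Round(s_6, k_6) = 0x5FD5
s_8 = Round(s_7, k_7) = 0x23E6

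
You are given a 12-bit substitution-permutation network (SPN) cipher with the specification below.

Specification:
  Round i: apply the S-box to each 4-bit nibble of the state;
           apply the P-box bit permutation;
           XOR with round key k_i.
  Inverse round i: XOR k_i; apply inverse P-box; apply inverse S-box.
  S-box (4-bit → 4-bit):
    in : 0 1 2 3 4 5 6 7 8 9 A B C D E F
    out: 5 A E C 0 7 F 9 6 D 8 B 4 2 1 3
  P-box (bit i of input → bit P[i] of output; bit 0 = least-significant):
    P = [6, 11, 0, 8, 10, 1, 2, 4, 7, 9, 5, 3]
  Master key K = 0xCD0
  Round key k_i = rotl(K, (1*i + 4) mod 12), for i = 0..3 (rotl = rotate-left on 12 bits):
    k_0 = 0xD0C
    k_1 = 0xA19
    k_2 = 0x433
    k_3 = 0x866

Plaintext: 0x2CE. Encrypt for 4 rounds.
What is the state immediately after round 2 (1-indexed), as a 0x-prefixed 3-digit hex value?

s_0 = plaintext = 0x2CE
s_1 = Round(s_0, k_0) = 0xF60
s_2 = Round(s_1, k_1) = 0xCCE
s_3 = Round(s_2, k_2) = 0x457
s_4 = Round(s_3, k_3) = 0xD20

0xCCE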